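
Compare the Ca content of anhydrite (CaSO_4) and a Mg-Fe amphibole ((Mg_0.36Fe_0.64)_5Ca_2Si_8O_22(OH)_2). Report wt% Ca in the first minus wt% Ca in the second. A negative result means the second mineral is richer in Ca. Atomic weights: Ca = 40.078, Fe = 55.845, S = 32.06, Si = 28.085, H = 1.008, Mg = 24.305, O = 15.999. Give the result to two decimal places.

20.66 percentage points

Ca in CaSO_4: molar mass 136.134 g/mol; 1×40.078 = 40.078 g → 29.44 wt%.
Ca in (Mg_0.36Fe_0.64)_5Ca_2Si_8O_22(OH)_2: molar mass 913.281 g/mol; 2×40.078 = 80.156 g → 8.78 wt%.
Difference = 29.44 − 8.78 = 20.66 percentage points.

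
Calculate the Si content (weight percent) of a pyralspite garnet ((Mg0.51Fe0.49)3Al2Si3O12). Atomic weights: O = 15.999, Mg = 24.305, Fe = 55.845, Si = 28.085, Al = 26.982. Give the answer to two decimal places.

18.74 weight percent

Formula mass = 1.53*24.305 + 1.47*55.845 + 2*26.982 + 3*28.085 + 12*15.999 = 449.486 g/mol, of which 84.255 g is Si.
So Si makes up 84.255/449.486 = 0.1874 of the mass, i.e. 18.74%.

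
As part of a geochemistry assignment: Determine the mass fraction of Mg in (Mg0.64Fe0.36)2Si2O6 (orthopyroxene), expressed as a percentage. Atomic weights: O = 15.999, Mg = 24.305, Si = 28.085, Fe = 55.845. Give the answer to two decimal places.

Formula mass = 1.28·24.305 + 0.72·55.845 + 2·28.085 + 6·15.999 = 223.483 g/mol, of which 31.110 g is Mg.
So Mg makes up 31.110/223.483 = 0.1392 of the mass, i.e. 13.92%.

13.92 mass %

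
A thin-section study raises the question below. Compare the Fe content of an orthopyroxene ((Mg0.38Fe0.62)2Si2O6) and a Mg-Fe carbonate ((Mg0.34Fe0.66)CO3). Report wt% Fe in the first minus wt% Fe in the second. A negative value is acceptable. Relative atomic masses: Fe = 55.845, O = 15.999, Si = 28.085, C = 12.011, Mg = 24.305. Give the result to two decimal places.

-6.19 percentage points

First mineral: 69.248 g Fe in 239.884 g formula = 28.87 wt% Fe.
Second mineral: 36.858 g Fe in 105.129 g formula = 35.06 wt% Fe.
28.87% − 35.06% gives a difference of -6.19 percentage points.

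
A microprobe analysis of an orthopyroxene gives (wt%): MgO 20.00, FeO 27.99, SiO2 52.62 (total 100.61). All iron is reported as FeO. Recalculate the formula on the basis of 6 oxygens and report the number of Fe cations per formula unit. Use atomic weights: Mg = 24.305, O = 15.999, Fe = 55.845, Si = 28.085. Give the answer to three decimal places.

MgO: 20.00/40.304 = 0.49623 mol → 0.49623 mol Mg, 0.49623 mol O.
FeO: 27.99/71.844 = 0.38959 mol → 0.38959 mol Fe, 0.38959 mol O.
SiO2: 52.62/60.083 = 0.87579 mol → 0.87579 mol Si, 1.75158 mol O.
Total oxygen = 2.63740 mol. Normalization factor = 6/2.63740 = 2.27497.
Fe per 6 O = 0.38959 × 2.27497 = 0.886.

0.886 Fe apfu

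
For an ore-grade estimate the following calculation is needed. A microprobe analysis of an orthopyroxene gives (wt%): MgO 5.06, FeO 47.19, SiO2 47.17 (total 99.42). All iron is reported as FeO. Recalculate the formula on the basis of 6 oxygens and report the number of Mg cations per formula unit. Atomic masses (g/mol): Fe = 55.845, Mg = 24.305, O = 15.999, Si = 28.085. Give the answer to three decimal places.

MgO (M=40.304): mol = 0.12555; Mg = 0.12555, O = 0.12555.
FeO (M=71.844): mol = 0.65684; Fe = 0.65684, O = 0.65684.
SiO2 (M=60.083): mol = 0.78508; Si = 0.78508, O = 1.57016.
ΣO = 2.35255; factor = 6/ΣO = 2.55042.
Mg apfu = 0.12555 × 2.55042 = 0.320.

0.320 Mg apfu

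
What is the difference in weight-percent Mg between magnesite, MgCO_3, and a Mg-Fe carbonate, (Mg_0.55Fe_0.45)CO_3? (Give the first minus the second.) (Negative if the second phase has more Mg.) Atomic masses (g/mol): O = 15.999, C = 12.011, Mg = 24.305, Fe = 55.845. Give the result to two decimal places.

15.26 percentage points

M(MgCO_3) = 84.313 g/mol, so wt% Mg = 24.305/84.313 × 100 = 28.83%.
M((Mg_0.55Fe_0.45)CO_3) = 98.506 g/mol, so wt% Mg = 13.368/98.506 × 100 = 13.57%.
28.83 − 13.57 = 15.26 pp.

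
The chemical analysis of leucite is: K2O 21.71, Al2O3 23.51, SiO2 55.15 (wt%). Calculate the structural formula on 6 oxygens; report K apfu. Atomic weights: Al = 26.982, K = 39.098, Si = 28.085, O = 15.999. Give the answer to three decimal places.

1.003 K apfu

21.71 wt% K2O ÷ 94.195 g/mol = 0.23048 mol, giving 0.46096 K and 0.23048 O.
23.51 wt% Al2O3 ÷ 101.961 g/mol = 0.23058 mol, giving 0.46116 Al and 0.69174 O.
55.15 wt% SiO2 ÷ 60.083 g/mol = 0.91790 mol, giving 0.91790 Si and 1.83580 O.
Oxygen sums to 2.75802; scaling by 6/2.75802 = 2.17547 puts the formula on 6 O.
K: 0.46096 × 2.17547 = 1.003 atoms per formula unit.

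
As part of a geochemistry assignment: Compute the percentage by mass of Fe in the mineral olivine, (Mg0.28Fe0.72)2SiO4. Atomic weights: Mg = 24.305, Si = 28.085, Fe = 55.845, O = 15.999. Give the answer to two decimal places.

43.21 weight percent

M((Mg0.28Fe0.72)2SiO4) = 186.109 g/mol.
Fe contributes 1.44 × 55.845 = 80.417 g per mole.
80.417/186.109 = 0.4321 → 43.21%.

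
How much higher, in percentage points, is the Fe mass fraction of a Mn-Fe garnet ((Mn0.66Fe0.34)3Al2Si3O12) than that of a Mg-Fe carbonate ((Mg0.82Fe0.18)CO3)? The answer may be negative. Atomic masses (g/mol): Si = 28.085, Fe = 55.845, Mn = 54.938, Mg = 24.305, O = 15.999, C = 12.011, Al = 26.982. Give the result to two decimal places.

Fe in (Mn0.66Fe0.34)3Al2Si3O12: molar mass 495.946 g/mol; 1.02×55.845 = 56.962 g → 11.49 wt%.
Fe in (Mg0.82Fe0.18)CO3: molar mass 89.990 g/mol; 0.18×55.845 = 10.052 g → 11.17 wt%.
Difference = 11.49 − 11.17 = 0.32 percentage points.

0.32 percentage points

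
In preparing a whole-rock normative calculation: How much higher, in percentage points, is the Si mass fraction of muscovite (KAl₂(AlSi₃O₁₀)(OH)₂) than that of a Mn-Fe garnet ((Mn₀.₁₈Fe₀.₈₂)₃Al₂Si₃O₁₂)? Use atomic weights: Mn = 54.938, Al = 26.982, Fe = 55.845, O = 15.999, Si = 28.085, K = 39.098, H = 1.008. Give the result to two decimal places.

4.21 percentage points

Si in KAl₂(AlSi₃O₁₀)(OH)₂: molar mass 398.303 g/mol; 3×28.085 = 84.255 g → 21.15 wt%.
Si in (Mn₀.₁₈Fe₀.₈₂)₃Al₂Si₃O₁₂: molar mass 497.252 g/mol; 3×28.085 = 84.255 g → 16.94 wt%.
Difference = 21.15 − 16.94 = 4.21 percentage points.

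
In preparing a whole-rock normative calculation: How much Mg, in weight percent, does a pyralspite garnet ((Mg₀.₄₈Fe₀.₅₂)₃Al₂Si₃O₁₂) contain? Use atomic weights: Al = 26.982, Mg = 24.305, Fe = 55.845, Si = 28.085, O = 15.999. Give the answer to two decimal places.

Formula mass = 1.44·24.305 + 1.56·55.845 + 2·26.982 + 3·28.085 + 12·15.999 = 452.324 g/mol, of which 34.999 g is Mg.
So Mg makes up 34.999/452.324 = 0.0774 of the mass, i.e. 7.74%.

7.74 weight percent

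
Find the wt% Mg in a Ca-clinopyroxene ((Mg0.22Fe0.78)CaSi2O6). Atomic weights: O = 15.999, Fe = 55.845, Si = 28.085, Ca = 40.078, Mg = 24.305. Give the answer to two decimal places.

Molar mass of (Mg0.22Fe0.78)CaSi2O6: 0.22×24.305 + 0.78×55.845 + 1×40.078 + 2×28.085 + 6×15.999 = 241.148 g/mol.
Mass of Mg per formula unit: 0.22 × 24.305 = 5.347 g.
Weight fraction Mg = 5.347 / 241.148 = 0.0222.

2.22 weight percent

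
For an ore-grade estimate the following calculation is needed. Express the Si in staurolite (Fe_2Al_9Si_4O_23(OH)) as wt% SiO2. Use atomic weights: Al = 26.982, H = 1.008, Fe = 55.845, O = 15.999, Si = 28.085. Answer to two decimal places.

Formula mass = 851.852 g/mol.
4 Si → 4.0000 mol SiO2 per formula unit; M(SiO2) = 60.083, so SiO2 mass = 240.332 g.
240.332/851.852 × 100 = 28.21 wt%.

28.21 wt%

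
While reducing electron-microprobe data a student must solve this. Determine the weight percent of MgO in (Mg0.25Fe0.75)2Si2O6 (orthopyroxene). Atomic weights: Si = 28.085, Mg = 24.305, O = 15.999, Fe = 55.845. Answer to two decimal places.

M((Mg0.25Fe0.75)2Si2O6) = 248.084 g/mol; M(MgO) = 40.304 g/mol.
Moles MgO per formula unit = 0.50 Mg ÷ 1 = 0.5000.
MgO fraction = (0.5000 × 40.304) / 248.084 = 20.152/248.084 = 0.0812.

8.12 wt%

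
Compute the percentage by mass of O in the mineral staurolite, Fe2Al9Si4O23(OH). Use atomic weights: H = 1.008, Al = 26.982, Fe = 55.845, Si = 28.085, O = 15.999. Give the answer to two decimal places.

Formula mass = 2·55.845 + 9·26.982 + 4·28.085 + 24·15.999 + 1·1.008 = 851.852 g/mol, of which 383.976 g is O.
So O makes up 383.976/851.852 = 0.4508 of the mass, i.e. 45.08%.

45.08 wt%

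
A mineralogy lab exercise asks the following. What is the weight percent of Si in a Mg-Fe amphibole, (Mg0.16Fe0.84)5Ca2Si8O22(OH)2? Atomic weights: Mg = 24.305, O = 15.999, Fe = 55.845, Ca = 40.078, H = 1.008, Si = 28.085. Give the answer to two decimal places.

23.78 wt%

Formula mass = 0.80·24.305 + 4.20·55.845 + 2·40.078 + 8·28.085 + 24·15.999 + 2·1.008 = 944.821 g/mol, of which 224.680 g is Si.
So Si makes up 224.680/944.821 = 0.2378 of the mass, i.e. 23.78%.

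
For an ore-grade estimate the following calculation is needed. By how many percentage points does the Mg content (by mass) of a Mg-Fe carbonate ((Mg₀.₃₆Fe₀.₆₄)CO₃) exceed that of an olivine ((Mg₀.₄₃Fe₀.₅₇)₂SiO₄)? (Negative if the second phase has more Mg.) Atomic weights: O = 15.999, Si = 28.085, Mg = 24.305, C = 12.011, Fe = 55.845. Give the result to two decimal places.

First mineral: 8.750 g Mg in 104.499 g formula = 8.37 wt% Mg.
Second mineral: 20.902 g Mg in 176.647 g formula = 11.83 wt% Mg.
8.37% − 11.83% gives a difference of -3.46 percentage points.

-3.46 percentage points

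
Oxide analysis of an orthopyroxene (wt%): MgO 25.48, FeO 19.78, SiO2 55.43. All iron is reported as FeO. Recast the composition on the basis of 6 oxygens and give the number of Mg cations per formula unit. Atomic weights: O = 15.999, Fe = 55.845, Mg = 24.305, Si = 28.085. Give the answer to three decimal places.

25.48 wt% MgO ÷ 40.304 g/mol = 0.63220 mol, giving 0.63220 Mg and 0.63220 O.
19.78 wt% FeO ÷ 71.844 g/mol = 0.27532 mol, giving 0.27532 Fe and 0.27532 O.
55.43 wt% SiO2 ÷ 60.083 g/mol = 0.92256 mol, giving 0.92256 Si and 1.84512 O.
Oxygen sums to 2.75264; scaling by 6/2.75264 = 2.17973 puts the formula on 6 O.
Mg: 0.63220 × 2.17973 = 1.378 atoms per formula unit.

1.378 Mg apfu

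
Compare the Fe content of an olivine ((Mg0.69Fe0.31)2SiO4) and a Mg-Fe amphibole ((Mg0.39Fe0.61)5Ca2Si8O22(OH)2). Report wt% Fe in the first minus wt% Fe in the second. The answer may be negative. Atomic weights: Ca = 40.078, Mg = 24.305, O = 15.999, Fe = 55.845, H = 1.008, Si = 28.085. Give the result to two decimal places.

2.86 percentage points

Fe in (Mg0.69Fe0.31)2SiO4: molar mass 160.246 g/mol; 0.62×55.845 = 34.624 g → 21.61 wt%.
Fe in (Mg0.39Fe0.61)5Ca2Si8O22(OH)2: molar mass 908.550 g/mol; 3.05×55.845 = 170.327 g → 18.75 wt%.
Difference = 21.61 − 18.75 = 2.86 percentage points.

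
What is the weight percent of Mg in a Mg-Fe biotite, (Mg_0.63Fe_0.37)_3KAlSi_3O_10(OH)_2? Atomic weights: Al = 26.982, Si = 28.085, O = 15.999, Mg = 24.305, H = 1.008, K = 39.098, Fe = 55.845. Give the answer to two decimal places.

Molar mass of (Mg_0.63Fe_0.37)_3KAlSi_3O_10(OH)_2: 1.89×24.305 + 1.11×55.845 + 1×39.098 + 1×26.982 + 3×28.085 + 12×15.999 + 2×1.008 = 452.263 g/mol.
Mass of Mg per formula unit: 1.89 × 24.305 = 45.936 g.
Weight fraction Mg = 45.936 / 452.263 = 0.1016.

10.16 weight percent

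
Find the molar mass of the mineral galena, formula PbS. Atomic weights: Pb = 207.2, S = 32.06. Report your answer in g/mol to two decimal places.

239.26 g/mol

The formula mass is the sum 1·207.2 + 1·32.06.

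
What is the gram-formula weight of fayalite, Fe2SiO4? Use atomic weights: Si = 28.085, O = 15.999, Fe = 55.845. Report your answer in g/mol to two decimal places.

203.77 g/mol

Fe: 2 × 55.845 = 111.6900
Si: 1 × 28.085 = 28.0850
O: 4 × 15.999 = 63.9960
Summing the contributions gives the formula mass.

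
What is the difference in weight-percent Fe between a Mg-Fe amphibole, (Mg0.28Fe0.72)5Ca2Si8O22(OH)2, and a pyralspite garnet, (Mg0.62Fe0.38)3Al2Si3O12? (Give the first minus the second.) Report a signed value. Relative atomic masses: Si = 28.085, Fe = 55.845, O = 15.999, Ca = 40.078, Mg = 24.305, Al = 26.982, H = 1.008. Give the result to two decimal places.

7.21 percentage points

Fe in (Mg0.28Fe0.72)5Ca2Si8O22(OH)2: molar mass 925.897 g/mol; 3.60×55.845 = 201.042 g → 21.71 wt%.
Fe in (Mg0.62Fe0.38)3Al2Si3O12: molar mass 439.078 g/mol; 1.14×55.845 = 63.663 g → 14.50 wt%.
Difference = 21.71 − 14.50 = 7.21 percentage points.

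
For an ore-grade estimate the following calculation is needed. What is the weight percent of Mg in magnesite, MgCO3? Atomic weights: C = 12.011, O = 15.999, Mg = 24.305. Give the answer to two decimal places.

28.83 weight percent

Formula mass = 1·24.305 + 1·12.011 + 3·15.999 = 84.313 g/mol, of which 24.305 g is Mg.
So Mg makes up 24.305/84.313 = 0.2883 of the mass, i.e. 28.83%.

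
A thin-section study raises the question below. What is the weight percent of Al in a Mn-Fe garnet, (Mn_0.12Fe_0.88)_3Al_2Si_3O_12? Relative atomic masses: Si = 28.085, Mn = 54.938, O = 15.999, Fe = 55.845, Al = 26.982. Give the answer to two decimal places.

M((Mn_0.12Fe_0.88)_3Al_2Si_3O_12) = 497.415 g/mol.
Al contributes 2 × 26.982 = 53.964 g per mole.
53.964/497.415 = 0.1085 → 10.85%.

10.85 wt%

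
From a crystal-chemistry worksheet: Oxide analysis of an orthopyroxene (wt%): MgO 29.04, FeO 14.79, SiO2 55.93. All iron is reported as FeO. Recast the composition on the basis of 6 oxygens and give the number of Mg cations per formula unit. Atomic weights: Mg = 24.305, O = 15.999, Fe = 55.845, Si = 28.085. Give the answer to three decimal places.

MgO: 29.04/40.304 = 0.72052 mol → 0.72052 mol Mg, 0.72052 mol O.
FeO: 14.79/71.844 = 0.20586 mol → 0.20586 mol Fe, 0.20586 mol O.
SiO2: 55.93/60.083 = 0.93088 mol → 0.93088 mol Si, 1.86176 mol O.
Total oxygen = 2.78814 mol. Normalization factor = 6/2.78814 = 2.15197.
Mg per 6 O = 0.72052 × 2.15197 = 1.551.

1.551 Mg apfu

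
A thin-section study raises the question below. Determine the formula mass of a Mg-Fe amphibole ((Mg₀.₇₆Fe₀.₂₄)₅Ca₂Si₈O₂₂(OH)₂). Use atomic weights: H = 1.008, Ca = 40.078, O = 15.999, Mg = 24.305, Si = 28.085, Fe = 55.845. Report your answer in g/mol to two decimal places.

850.20 g/mol

M = 3.80·24.305 + 1.20·55.845 + 2·40.078 + 8·28.085 + 24·15.999 + 2·1.008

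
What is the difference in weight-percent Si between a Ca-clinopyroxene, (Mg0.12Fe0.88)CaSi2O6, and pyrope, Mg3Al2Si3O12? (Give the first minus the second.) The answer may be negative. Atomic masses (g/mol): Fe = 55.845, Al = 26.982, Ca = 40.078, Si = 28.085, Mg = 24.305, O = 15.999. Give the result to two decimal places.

2.09 percentage points

M((Mg0.12Fe0.88)CaSi2O6) = 244.302 g/mol, so wt% Si = 56.170/244.302 × 100 = 22.99%.
M(Mg3Al2Si3O12) = 403.122 g/mol, so wt% Si = 84.255/403.122 × 100 = 20.90%.
22.99 − 20.90 = 2.09 pp.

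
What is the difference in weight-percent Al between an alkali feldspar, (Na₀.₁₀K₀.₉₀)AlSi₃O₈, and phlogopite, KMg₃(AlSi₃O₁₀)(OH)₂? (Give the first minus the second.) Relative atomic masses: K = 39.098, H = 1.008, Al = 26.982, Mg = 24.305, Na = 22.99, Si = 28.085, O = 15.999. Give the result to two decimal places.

Al in (Na₀.₁₀K₀.₉₀)AlSi₃O₈: molar mass 276.716 g/mol; 1×26.982 = 26.982 g → 9.75 wt%.
Al in KMg₃(AlSi₃O₁₀)(OH)₂: molar mass 417.254 g/mol; 1×26.982 = 26.982 g → 6.47 wt%.
Difference = 9.75 − 6.47 = 3.28 percentage points.

3.28 percentage points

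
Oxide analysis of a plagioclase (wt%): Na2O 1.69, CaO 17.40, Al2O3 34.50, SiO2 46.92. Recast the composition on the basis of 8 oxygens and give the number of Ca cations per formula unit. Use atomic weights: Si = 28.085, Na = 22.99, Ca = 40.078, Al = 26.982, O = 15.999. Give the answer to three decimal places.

0.852 Ca apfu

Na2O: 1.69/61.979 = 0.02727 mol → 0.05454 mol Na, 0.02727 mol O.
CaO: 17.40/56.077 = 0.31029 mol → 0.31029 mol Ca, 0.31029 mol O.
Al2O3: 34.50/101.961 = 0.33836 mol → 0.67672 mol Al, 1.01508 mol O.
SiO2: 46.92/60.083 = 0.78092 mol → 0.78092 mol Si, 1.56184 mol O.
Total oxygen = 2.91448 mol. Normalization factor = 8/2.91448 = 2.74492.
Ca per 8 O = 0.31029 × 2.74492 = 0.852.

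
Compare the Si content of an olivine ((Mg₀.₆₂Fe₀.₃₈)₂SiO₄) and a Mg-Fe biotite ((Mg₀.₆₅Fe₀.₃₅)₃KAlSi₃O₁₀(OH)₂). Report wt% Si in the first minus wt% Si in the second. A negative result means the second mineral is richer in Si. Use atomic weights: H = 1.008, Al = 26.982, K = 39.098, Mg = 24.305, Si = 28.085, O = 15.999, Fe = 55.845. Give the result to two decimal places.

M((Mg₀.₆₂Fe₀.₃₈)₂SiO₄) = 164.661 g/mol, so wt% Si = 28.085/164.661 × 100 = 17.06%.
M((Mg₀.₆₅Fe₀.₃₅)₃KAlSi₃O₁₀(OH)₂) = 450.371 g/mol, so wt% Si = 84.255/450.371 × 100 = 18.71%.
17.06 − 18.71 = -1.65 pp.

-1.65 percentage points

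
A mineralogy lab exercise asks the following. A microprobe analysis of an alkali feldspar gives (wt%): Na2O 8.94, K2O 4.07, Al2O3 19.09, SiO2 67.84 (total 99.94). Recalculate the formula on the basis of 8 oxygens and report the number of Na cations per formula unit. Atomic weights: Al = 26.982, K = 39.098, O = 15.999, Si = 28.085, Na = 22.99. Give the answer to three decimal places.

Na2O: 8.94/61.979 = 0.14424 mol → 0.28848 mol Na, 0.14424 mol O.
K2O: 4.07/94.195 = 0.04321 mol → 0.08642 mol K, 0.04321 mol O.
Al2O3: 19.09/101.961 = 0.18723 mol → 0.37446 mol Al, 0.56169 mol O.
SiO2: 67.84/60.083 = 1.12910 mol → 1.12910 mol Si, 2.25820 mol O.
Total oxygen = 3.00734 mol. Normalization factor = 8/3.00734 = 2.66016.
Na per 8 O = 0.28848 × 2.66016 = 0.767.

0.767 Na apfu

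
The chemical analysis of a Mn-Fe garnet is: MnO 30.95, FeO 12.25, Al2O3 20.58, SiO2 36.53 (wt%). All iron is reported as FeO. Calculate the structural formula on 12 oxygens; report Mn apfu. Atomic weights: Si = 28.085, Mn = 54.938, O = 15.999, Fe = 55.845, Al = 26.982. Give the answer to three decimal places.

2.156 Mn apfu

30.95 wt% MnO ÷ 70.937 g/mol = 0.43630 mol, giving 0.43630 Mn and 0.43630 O.
12.25 wt% FeO ÷ 71.844 g/mol = 0.17051 mol, giving 0.17051 Fe and 0.17051 O.
20.58 wt% Al2O3 ÷ 101.961 g/mol = 0.20184 mol, giving 0.40368 Al and 0.60552 O.
36.53 wt% SiO2 ÷ 60.083 g/mol = 0.60799 mol, giving 0.60799 Si and 1.21598 O.
Oxygen sums to 2.42831; scaling by 12/2.42831 = 4.94171 puts the formula on 12 O.
Mn: 0.43630 × 4.94171 = 2.156 atoms per formula unit.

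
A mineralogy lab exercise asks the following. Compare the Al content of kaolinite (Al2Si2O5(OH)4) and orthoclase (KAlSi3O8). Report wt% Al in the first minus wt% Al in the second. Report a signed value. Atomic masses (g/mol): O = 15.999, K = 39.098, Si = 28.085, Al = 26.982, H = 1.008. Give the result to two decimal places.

11.21 percentage points

M(Al2Si2O5(OH)4) = 258.157 g/mol, so wt% Al = 53.964/258.157 × 100 = 20.90%.
M(KAlSi3O8) = 278.327 g/mol, so wt% Al = 26.982/278.327 × 100 = 9.69%.
20.90 − 9.69 = 11.21 pp.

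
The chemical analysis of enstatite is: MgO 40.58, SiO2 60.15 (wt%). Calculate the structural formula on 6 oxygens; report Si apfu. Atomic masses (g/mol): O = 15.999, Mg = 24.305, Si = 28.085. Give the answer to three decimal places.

1.996 Si apfu

MgO (M=40.304): mol = 1.00685; Mg = 1.00685, O = 1.00685.
SiO2 (M=60.083): mol = 1.00112; Si = 1.00112, O = 2.00224.
ΣO = 3.00909; factor = 6/ΣO = 1.99396.
Si apfu = 1.00112 × 1.99396 = 1.996.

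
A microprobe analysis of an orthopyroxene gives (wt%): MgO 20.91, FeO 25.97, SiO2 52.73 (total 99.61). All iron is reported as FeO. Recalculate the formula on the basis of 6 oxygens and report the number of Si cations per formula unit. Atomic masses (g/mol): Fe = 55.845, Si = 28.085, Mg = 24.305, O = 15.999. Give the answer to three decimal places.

MgO (M=40.304): mol = 0.51881; Mg = 0.51881, O = 0.51881.
FeO (M=71.844): mol = 0.36148; Fe = 0.36148, O = 0.36148.
SiO2 (M=60.083): mol = 0.87762; Si = 0.87762, O = 1.75524.
ΣO = 2.63553; factor = 6/ΣO = 2.27658.
Si apfu = 0.87762 × 2.27658 = 1.998.

1.998 Si apfu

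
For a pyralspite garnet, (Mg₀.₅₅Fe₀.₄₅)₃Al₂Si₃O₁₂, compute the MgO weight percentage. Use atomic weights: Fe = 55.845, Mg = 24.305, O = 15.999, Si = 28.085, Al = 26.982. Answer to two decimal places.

M((Mg₀.₅₅Fe₀.₄₅)₃Al₂Si₃O₁₂) = 445.701 g/mol; M(MgO) = 40.304 g/mol.
Moles MgO per formula unit = 1.65 Mg ÷ 1 = 1.6500.
MgO fraction = (1.6500 × 40.304) / 445.701 = 66.502/445.701 = 0.1492.

14.92 wt%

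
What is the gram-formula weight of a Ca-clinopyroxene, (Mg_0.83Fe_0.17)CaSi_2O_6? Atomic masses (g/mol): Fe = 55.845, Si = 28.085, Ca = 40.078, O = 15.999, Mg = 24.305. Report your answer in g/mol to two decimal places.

M = 0.83×24.305 + 0.17×55.845 + 1×40.078 + 2×28.085 + 6×15.999

221.91 g/mol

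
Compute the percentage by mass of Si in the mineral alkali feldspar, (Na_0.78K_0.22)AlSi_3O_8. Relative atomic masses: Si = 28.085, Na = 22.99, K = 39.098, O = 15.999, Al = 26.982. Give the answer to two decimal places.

M((Na_0.78K_0.22)AlSi_3O_8) = 265.763 g/mol.
Si contributes 3 × 28.085 = 84.255 g per mole.
84.255/265.763 = 0.3170 → 31.70%.

31.70 mass %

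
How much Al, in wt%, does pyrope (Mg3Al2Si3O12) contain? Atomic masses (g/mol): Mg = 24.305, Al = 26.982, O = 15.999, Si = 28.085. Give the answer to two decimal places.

13.39 wt%

M(Mg3Al2Si3O12) = 403.122 g/mol.
Al contributes 2 × 26.982 = 53.964 g per mole.
53.964/403.122 = 0.1339 → 13.39%.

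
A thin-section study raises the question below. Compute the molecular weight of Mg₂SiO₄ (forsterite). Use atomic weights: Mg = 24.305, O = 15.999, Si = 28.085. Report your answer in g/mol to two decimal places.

Mg: 2 × 24.305 = 48.6100
Si: 1 × 28.085 = 28.0850
O: 4 × 15.999 = 63.9960
Summing the contributions gives the formula mass.

140.69 g/mol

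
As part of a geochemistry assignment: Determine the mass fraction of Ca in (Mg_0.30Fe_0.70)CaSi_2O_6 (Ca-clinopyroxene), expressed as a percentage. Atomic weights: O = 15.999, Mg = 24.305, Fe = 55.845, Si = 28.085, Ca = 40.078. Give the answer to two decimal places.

Molar mass of (Mg_0.30Fe_0.70)CaSi_2O_6: 0.30×24.305 + 0.70×55.845 + 1×40.078 + 2×28.085 + 6×15.999 = 238.625 g/mol.
Mass of Ca per formula unit: 1 × 40.078 = 40.078 g.
Weight fraction Ca = 40.078 / 238.625 = 0.1680.

16.80 weight percent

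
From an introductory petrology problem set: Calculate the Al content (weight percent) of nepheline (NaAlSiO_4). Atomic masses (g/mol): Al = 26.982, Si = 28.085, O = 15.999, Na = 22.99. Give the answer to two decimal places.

18.99 weight percent

Molar mass of NaAlSiO_4: 1*22.99 + 1*26.982 + 1*28.085 + 4*15.999 = 142.053 g/mol.
Mass of Al per formula unit: 1 × 26.982 = 26.982 g.
Weight fraction Al = 26.982 / 142.053 = 0.1899.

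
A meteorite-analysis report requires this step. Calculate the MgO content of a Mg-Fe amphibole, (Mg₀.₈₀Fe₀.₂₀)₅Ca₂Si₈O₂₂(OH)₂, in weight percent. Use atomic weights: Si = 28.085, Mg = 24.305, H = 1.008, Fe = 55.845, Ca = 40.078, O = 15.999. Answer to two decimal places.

Formula mass = 843.893 g/mol.
4 Mg → 4.0000 mol MgO per formula unit; M(MgO) = 40.304, so MgO mass = 161.216 g.
161.216/843.893 × 100 = 19.10 wt%.

19.10 wt%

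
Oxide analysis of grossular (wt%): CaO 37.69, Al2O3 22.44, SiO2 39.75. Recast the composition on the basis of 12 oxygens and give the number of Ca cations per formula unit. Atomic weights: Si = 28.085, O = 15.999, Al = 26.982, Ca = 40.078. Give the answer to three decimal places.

CaO (M=56.077): mol = 0.67211; Ca = 0.67211, O = 0.67211.
Al2O3 (M=101.961): mol = 0.22008; Al = 0.44016, O = 0.66024.
SiO2 (M=60.083): mol = 0.66158; Si = 0.66158, O = 1.32316.
ΣO = 2.65551; factor = 12/ΣO = 4.51891.
Ca apfu = 0.67211 × 4.51891 = 3.037.

3.037 Ca apfu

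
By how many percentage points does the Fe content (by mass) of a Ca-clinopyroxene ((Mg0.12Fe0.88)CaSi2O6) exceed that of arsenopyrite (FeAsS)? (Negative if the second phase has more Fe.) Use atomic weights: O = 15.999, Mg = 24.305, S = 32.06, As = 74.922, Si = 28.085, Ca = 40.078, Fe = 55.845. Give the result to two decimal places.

Fe in (Mg0.12Fe0.88)CaSi2O6: molar mass 244.302 g/mol; 0.88×55.845 = 49.144 g → 20.12 wt%.
Fe in FeAsS: molar mass 162.827 g/mol; 1×55.845 = 55.845 g → 34.30 wt%.
Difference = 20.12 − 34.30 = -14.18 percentage points.

-14.18 percentage points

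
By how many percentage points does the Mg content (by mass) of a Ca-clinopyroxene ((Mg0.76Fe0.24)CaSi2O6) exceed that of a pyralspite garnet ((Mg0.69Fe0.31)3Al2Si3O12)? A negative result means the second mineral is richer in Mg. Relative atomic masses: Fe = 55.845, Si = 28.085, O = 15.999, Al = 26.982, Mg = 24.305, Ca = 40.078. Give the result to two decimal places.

-3.39 percentage points

First mineral: 18.472 g Mg in 224.117 g formula = 8.24 wt% Mg.
Second mineral: 50.311 g Mg in 432.454 g formula = 11.63 wt% Mg.
8.24% − 11.63% gives a difference of -3.39 percentage points.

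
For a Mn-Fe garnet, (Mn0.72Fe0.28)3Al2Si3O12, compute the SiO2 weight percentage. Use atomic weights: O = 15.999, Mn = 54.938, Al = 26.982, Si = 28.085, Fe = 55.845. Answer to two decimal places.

Formula mass = 495.783 g/mol.
3 Si → 3.0000 mol SiO2 per formula unit; M(SiO2) = 60.083, so SiO2 mass = 180.249 g.
180.249/495.783 × 100 = 36.36 wt%.

36.36 wt%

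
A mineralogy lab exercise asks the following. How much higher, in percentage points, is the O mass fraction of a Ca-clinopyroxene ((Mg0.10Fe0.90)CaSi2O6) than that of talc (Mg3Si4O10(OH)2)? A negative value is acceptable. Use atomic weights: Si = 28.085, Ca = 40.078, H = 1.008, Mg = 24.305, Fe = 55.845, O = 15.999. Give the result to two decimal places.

M((Mg0.10Fe0.90)CaSi2O6) = 244.933 g/mol, so wt% O = 95.994/244.933 × 100 = 39.19%.
M(Mg3Si4O10(OH)2) = 379.259 g/mol, so wt% O = 191.988/379.259 × 100 = 50.62%.
39.19 − 50.62 = -11.43 pp.

-11.43 percentage points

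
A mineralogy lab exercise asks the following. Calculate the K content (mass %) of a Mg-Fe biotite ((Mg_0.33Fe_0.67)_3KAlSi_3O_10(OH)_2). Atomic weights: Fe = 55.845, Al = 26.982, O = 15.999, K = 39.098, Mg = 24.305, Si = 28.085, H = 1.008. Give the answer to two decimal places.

M((Mg_0.33Fe_0.67)_3KAlSi_3O_10(OH)_2) = 480.649 g/mol.
K contributes 1 × 39.098 = 39.098 g per mole.
39.098/480.649 = 0.0813 → 8.13%.

8.13 mass %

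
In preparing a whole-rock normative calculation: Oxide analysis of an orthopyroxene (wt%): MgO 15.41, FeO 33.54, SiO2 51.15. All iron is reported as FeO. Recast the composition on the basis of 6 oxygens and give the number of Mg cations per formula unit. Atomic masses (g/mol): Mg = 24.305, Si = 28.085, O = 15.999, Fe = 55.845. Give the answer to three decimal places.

MgO (M=40.304): mol = 0.38234; Mg = 0.38234, O = 0.38234.
FeO (M=71.844): mol = 0.46684; Fe = 0.46684, O = 0.46684.
SiO2 (M=60.083): mol = 0.85132; Si = 0.85132, O = 1.70264.
ΣO = 2.55182; factor = 6/ΣO = 2.35126.
Mg apfu = 0.38234 × 2.35126 = 0.899.

0.899 Mg apfu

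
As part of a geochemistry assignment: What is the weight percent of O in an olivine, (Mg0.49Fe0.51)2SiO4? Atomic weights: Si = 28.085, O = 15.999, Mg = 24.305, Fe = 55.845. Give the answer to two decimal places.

37.02 mass %

M((Mg0.49Fe0.51)2SiO4) = 172.862 g/mol.
O contributes 4 × 15.999 = 63.996 g per mole.
63.996/172.862 = 0.3702 → 37.02%.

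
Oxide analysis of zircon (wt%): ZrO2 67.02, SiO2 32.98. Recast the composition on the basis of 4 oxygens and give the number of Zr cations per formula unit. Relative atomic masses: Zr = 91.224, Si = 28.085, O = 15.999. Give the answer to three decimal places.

0.995 Zr apfu

ZrO2 (M=123.222): mol = 0.54390; Zr = 0.54390, O = 1.08780.
SiO2 (M=60.083): mol = 0.54891; Si = 0.54891, O = 1.09782.
ΣO = 2.18562; factor = 4/ΣO = 1.83014.
Zr apfu = 0.54390 × 1.83014 = 0.995.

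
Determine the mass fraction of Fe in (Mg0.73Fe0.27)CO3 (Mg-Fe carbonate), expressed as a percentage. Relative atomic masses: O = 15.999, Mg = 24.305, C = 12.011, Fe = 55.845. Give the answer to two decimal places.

16.24 wt%

Formula mass = 0.73*24.305 + 0.27*55.845 + 1*12.011 + 3*15.999 = 92.829 g/mol, of which 15.078 g is Fe.
So Fe makes up 15.078/92.829 = 0.1624 of the mass, i.e. 16.24%.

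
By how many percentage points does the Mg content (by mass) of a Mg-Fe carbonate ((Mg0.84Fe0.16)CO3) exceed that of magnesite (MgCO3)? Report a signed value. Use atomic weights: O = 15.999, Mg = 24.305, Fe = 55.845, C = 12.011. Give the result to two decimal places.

Mg in (Mg0.84Fe0.16)CO3: molar mass 89.359 g/mol; 0.84×24.305 = 20.416 g → 22.85 wt%.
Mg in MgCO3: molar mass 84.313 g/mol; 1×24.305 = 24.305 g → 28.83 wt%.
Difference = 22.85 − 28.83 = -5.98 percentage points.

-5.98 percentage points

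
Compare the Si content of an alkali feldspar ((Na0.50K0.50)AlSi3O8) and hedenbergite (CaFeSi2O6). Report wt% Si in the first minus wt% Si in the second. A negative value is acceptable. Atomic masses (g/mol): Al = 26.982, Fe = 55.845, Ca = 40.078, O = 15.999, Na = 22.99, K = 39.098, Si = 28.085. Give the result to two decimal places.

First mineral: 84.255 g Si in 270.273 g formula = 31.17 wt% Si.
Second mineral: 56.170 g Si in 248.087 g formula = 22.64 wt% Si.
31.17% − 22.64% gives a difference of 8.53 percentage points.

8.53 percentage points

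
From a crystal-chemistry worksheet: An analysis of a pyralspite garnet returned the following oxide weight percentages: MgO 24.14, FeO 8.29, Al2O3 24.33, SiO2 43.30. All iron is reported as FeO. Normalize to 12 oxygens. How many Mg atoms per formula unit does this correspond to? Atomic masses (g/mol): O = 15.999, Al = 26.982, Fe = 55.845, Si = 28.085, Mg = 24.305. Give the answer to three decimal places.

2.503 Mg apfu

MgO (M=40.304): mol = 0.59895; Mg = 0.59895, O = 0.59895.
FeO (M=71.844): mol = 0.11539; Fe = 0.11539, O = 0.11539.
Al2O3 (M=101.961): mol = 0.23862; Al = 0.47724, O = 0.71586.
SiO2 (M=60.083): mol = 0.72067; Si = 0.72067, O = 1.44134.
ΣO = 2.87154; factor = 12/ΣO = 4.17894.
Mg apfu = 0.59895 × 4.17894 = 2.503.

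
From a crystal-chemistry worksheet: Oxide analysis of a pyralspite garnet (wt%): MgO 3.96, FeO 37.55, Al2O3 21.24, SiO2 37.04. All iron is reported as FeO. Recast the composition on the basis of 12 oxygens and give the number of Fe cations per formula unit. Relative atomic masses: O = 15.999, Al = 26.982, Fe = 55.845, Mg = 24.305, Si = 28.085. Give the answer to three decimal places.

MgO (M=40.304): mol = 0.09825; Mg = 0.09825, O = 0.09825.
FeO (M=71.844): mol = 0.52266; Fe = 0.52266, O = 0.52266.
Al2O3 (M=101.961): mol = 0.20831; Al = 0.41662, O = 0.62493.
SiO2 (M=60.083): mol = 0.61648; Si = 0.61648, O = 1.23296.
ΣO = 2.47880; factor = 12/ΣO = 4.84105.
Fe apfu = 0.52266 × 4.84105 = 2.530.

2.530 Fe apfu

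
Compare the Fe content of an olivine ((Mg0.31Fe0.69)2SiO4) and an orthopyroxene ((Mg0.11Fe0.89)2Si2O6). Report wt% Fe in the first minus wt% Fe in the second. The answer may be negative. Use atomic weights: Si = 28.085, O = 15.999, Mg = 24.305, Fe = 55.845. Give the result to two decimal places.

M((Mg0.31Fe0.69)2SiO4) = 184.216 g/mol, so wt% Fe = 77.066/184.216 × 100 = 41.83%.
M((Mg0.11Fe0.89)2Si2O6) = 256.915 g/mol, so wt% Fe = 99.404/256.915 × 100 = 38.69%.
41.83 − 38.69 = 3.14 pp.

3.14 percentage points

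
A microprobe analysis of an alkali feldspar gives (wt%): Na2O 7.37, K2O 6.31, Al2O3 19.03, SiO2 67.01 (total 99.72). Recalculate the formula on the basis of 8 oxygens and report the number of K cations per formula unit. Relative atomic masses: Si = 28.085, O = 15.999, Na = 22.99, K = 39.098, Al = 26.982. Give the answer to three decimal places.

Na2O (M=61.979): mol = 0.11891; Na = 0.23782, O = 0.11891.
K2O (M=94.195): mol = 0.06699; K = 0.13398, O = 0.06699.
Al2O3 (M=101.961): mol = 0.18664; Al = 0.37328, O = 0.55992.
SiO2 (M=60.083): mol = 1.11529; Si = 1.11529, O = 2.23058.
ΣO = 2.97640; factor = 8/ΣO = 2.68781.
K apfu = 0.13398 × 2.68781 = 0.360.

0.360 K apfu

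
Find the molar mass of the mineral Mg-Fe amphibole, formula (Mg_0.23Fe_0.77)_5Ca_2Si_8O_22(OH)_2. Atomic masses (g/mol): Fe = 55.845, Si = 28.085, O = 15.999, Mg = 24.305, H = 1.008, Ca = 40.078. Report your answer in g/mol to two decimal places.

933.78 g/mol

The formula mass is the sum 1.15*24.305 + 3.85*55.845 + 2*40.078 + 8*28.085 + 24*15.999 + 2*1.008.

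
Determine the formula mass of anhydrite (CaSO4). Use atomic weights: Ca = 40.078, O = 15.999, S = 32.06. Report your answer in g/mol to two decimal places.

136.13 g/mol

Ca: 1 × 40.078 = 40.0780
S: 1 × 32.06 = 32.0600
O: 4 × 15.999 = 63.9960
Summing the contributions gives the formula mass.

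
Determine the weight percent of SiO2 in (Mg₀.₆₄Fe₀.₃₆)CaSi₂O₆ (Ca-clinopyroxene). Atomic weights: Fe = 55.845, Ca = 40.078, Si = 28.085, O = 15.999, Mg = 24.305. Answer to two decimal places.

52.73 wt%

Formula mass = 227.901 g/mol.
2 Si → 2.0000 mol SiO2 per formula unit; M(SiO2) = 60.083, so SiO2 mass = 120.166 g.
120.166/227.901 × 100 = 52.73 wt%.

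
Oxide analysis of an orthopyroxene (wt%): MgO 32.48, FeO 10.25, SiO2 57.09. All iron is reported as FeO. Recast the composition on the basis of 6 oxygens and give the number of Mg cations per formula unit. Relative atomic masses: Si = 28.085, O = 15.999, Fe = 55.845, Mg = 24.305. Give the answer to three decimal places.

1.697 Mg apfu

MgO: 32.48/40.304 = 0.80588 mol → 0.80588 mol Mg, 0.80588 mol O.
FeO: 10.25/71.844 = 0.14267 mol → 0.14267 mol Fe, 0.14267 mol O.
SiO2: 57.09/60.083 = 0.95019 mol → 0.95019 mol Si, 1.90038 mol O.
Total oxygen = 2.84893 mol. Normalization factor = 6/2.84893 = 2.10605.
Mg per 6 O = 0.80588 × 2.10605 = 1.697.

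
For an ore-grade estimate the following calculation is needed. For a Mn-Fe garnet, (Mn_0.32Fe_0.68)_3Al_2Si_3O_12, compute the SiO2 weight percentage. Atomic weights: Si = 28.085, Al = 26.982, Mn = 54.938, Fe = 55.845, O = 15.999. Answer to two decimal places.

Molar mass of (Mn_0.32Fe_0.68)_3Al_2Si_3O_12 = 0.96*54.938 + 2.04*55.845 + 2*26.982 + 3*28.085 + 12*15.999 = 496.871 g/mol.
Each formula unit contains 3 Si, equivalent to 3/1 = 3.0000 mol SiO2.
M(SiO2) = 1×28.085 + 2×15.999 = 60.083 g/mol.
Mass of SiO2 per formula unit = 3.0000 × 60.083 = 180.249 g.
SiO2 wt% = 180.249 / 496.871 × 100 = 36.28%.

36.28 wt%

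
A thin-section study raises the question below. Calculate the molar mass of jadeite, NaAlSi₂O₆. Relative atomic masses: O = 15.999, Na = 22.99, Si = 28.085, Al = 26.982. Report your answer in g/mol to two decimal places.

Na: 1 × 22.99 = 22.9900
Al: 1 × 26.982 = 26.9820
Si: 2 × 28.085 = 56.1700
O: 6 × 15.999 = 95.9940
Summing the contributions gives the formula mass.

202.14 g/mol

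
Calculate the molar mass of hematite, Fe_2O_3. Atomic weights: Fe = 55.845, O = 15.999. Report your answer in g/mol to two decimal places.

159.69 g/mol

Fe: 2 × 55.845 = 111.6900
O: 3 × 15.999 = 47.9970
Summing the contributions gives the formula mass.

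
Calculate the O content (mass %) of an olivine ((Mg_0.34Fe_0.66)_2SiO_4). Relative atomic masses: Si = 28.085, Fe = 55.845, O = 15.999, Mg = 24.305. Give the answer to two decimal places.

Molar mass of (Mg_0.34Fe_0.66)_2SiO_4: 0.68×24.305 + 1.32×55.845 + 1×28.085 + 4×15.999 = 182.324 g/mol.
Mass of O per formula unit: 4 × 15.999 = 63.996 g.
Weight fraction O = 63.996 / 182.324 = 0.3510.

35.10 mass %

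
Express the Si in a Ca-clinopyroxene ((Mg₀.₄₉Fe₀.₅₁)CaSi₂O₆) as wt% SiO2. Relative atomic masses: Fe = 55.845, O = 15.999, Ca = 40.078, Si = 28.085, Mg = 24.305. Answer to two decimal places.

51.65 wt%

M((Mg₀.₄₉Fe₀.₅₁)CaSi₂O₆) = 232.632 g/mol; M(SiO2) = 60.083 g/mol.
Moles SiO2 per formula unit = 2 Si ÷ 1 = 2.0000.
SiO2 fraction = (2.0000 × 60.083) / 232.632 = 120.166/232.632 = 0.5165.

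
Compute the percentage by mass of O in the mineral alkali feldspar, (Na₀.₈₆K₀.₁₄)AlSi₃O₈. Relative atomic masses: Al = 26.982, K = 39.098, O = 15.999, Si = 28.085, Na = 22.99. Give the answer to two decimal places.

48.39 mass %

Formula mass = 0.86*22.99 + 0.14*39.098 + 1*26.982 + 3*28.085 + 8*15.999 = 264.474 g/mol, of which 127.992 g is O.
So O makes up 127.992/264.474 = 0.4839 of the mass, i.e. 48.39%.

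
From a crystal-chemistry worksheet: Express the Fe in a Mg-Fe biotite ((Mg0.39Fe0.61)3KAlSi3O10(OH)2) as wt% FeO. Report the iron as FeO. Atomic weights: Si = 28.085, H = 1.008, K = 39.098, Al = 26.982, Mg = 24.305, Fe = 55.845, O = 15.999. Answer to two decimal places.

Molar mass of (Mg0.39Fe0.61)3KAlSi3O10(OH)2 = 1.17×24.305 + 1.83×55.845 + 1×39.098 + 1×26.982 + 3×28.085 + 12×15.999 + 2×1.008 = 474.972 g/mol.
Each formula unit contains 1.83 Fe, equivalent to 1.83/1 = 1.8300 mol FeO.
M(FeO) = 1×55.845 + 1×15.999 = 71.844 g/mol.
Mass of FeO per formula unit = 1.8300 × 71.844 = 131.475 g.
FeO wt% = 131.475 / 474.972 × 100 = 27.68%.

27.68 wt%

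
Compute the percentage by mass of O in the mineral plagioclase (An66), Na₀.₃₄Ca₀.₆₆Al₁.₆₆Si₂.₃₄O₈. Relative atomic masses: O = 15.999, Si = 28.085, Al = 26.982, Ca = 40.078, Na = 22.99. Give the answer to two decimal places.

Molar mass of Na₀.₃₄Ca₀.₆₆Al₁.₆₆Si₂.₃₄O₈: 0.34×22.99 + 0.66×40.078 + 1.66×26.982 + 2.34×28.085 + 8×15.999 = 272.769 g/mol.
Mass of O per formula unit: 8 × 15.999 = 127.992 g.
Weight fraction O = 127.992 / 272.769 = 0.4692.

46.92 weight percent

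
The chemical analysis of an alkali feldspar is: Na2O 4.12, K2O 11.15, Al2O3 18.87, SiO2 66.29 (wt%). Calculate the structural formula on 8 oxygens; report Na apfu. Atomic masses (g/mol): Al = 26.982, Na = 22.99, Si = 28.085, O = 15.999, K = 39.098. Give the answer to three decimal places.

Na2O: 4.12/61.979 = 0.06647 mol → 0.13294 mol Na, 0.06647 mol O.
K2O: 11.15/94.195 = 0.11837 mol → 0.23674 mol K, 0.11837 mol O.
Al2O3: 18.87/101.961 = 0.18507 mol → 0.37014 mol Al, 0.55521 mol O.
SiO2: 66.29/60.083 = 1.10331 mol → 1.10331 mol Si, 2.20662 mol O.
Total oxygen = 2.94667 mol. Normalization factor = 8/2.94667 = 2.71493.
Na per 8 O = 0.13294 × 2.71493 = 0.361.

0.361 Na apfu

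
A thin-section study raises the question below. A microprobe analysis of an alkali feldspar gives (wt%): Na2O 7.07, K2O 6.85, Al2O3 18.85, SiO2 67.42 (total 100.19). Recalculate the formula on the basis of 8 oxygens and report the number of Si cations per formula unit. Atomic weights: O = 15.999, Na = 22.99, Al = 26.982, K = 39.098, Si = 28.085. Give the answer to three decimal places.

3.007 Si apfu

Na2O (M=61.979): mol = 0.11407; Na = 0.22814, O = 0.11407.
K2O (M=94.195): mol = 0.07272; K = 0.14544, O = 0.07272.
Al2O3 (M=101.961): mol = 0.18487; Al = 0.36974, O = 0.55461.
SiO2 (M=60.083): mol = 1.12211; Si = 1.12211, O = 2.24422.
ΣO = 2.98562; factor = 8/ΣO = 2.67951.
Si apfu = 1.12211 × 2.67951 = 3.007.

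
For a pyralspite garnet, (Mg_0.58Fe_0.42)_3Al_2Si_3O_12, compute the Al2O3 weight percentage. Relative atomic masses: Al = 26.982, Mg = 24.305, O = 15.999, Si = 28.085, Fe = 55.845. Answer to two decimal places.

M((Mg_0.58Fe_0.42)_3Al_2Si_3O_12) = 442.862 g/mol; M(Al2O3) = 101.961 g/mol.
Moles Al2O3 per formula unit = 2 Al ÷ 2 = 1.0000.
Al2O3 fraction = (1.0000 × 101.961) / 442.862 = 101.961/442.862 = 0.2302.

23.02 wt%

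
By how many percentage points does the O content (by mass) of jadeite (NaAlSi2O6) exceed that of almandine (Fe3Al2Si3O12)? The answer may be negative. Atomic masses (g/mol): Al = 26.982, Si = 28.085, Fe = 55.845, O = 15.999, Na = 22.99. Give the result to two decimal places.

M(NaAlSi2O6) = 202.136 g/mol, so wt% O = 95.994/202.136 × 100 = 47.49%.
M(Fe3Al2Si3O12) = 497.742 g/mol, so wt% O = 191.988/497.742 × 100 = 38.57%.
47.49 − 38.57 = 8.92 pp.

8.92 percentage points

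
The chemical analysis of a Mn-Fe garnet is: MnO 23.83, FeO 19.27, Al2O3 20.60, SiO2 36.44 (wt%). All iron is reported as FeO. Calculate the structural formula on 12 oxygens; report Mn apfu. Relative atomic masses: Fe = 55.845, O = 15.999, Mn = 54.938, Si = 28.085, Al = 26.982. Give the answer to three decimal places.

1.664 Mn apfu

23.83 wt% MnO ÷ 70.937 g/mol = 0.33593 mol, giving 0.33593 Mn and 0.33593 O.
19.27 wt% FeO ÷ 71.844 g/mol = 0.26822 mol, giving 0.26822 Fe and 0.26822 O.
20.60 wt% Al2O3 ÷ 101.961 g/mol = 0.20204 mol, giving 0.40408 Al and 0.60612 O.
36.44 wt% SiO2 ÷ 60.083 g/mol = 0.60649 mol, giving 0.60649 Si and 1.21298 O.
Oxygen sums to 2.42325; scaling by 12/2.42325 = 4.95203 puts the formula on 12 O.
Mn: 0.33593 × 4.95203 = 1.664 atoms per formula unit.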